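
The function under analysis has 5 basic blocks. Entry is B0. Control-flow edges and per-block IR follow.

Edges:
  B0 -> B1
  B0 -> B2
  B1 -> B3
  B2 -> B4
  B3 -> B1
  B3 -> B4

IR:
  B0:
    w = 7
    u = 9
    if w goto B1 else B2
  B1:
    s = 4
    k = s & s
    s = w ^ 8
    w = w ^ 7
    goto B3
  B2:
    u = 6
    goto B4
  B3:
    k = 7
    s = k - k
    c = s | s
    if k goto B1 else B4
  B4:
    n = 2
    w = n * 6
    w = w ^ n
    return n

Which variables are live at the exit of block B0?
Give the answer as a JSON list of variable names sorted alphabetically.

def/use:
  B0: def={u,w} ue=∅
  B1: def={k,s,w} ue={w}
  B2: def={u} ue=∅
  B3: def={c,k,s} ue=∅
  B4: def={n,w} ue=∅

Backward fixpoint:
  B0 li=∅ lo={w}
  B1 li={w} lo={w}
  B2 li=∅ lo=∅
  B3 li={w} lo={w}
  B4 li=∅ lo=∅

live-out(B0) = ["w"]

Answer: ["w"]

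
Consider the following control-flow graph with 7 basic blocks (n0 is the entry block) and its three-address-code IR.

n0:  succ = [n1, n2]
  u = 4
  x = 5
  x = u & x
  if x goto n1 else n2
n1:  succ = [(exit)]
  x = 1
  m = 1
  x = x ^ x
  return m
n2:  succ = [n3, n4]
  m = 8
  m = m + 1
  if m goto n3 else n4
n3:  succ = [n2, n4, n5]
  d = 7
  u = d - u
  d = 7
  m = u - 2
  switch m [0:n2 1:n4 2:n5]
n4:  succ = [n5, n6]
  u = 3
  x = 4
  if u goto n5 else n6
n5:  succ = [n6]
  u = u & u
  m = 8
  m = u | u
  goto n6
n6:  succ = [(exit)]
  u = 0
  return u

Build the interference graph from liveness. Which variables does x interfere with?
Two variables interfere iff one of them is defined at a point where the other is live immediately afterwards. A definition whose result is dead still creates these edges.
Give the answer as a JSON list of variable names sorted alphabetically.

def/use:
  n0: {u,x} / ∅
  n1: {m,x} / ∅
  n2: {m} / ∅
  n3: {d,m,u} / {u}
  n4: {u,x} / ∅
  n5: {m,u} / {u}
  n6: {u} / ∅

Liveness:
  live n0: ∅→{u}
  live n1: ∅→∅
  live n2: {u}→{u}
  live n3: {u}→{u}
  live n4: ∅→{u}
  live n5: {u}→∅
  live n6: ∅→∅

Interference:
  d: {u}
  m: {u,x}
  u: {d,m,x}
  x: {m,u}

N(x) = ["m", "u"]

Answer: ["m", "u"]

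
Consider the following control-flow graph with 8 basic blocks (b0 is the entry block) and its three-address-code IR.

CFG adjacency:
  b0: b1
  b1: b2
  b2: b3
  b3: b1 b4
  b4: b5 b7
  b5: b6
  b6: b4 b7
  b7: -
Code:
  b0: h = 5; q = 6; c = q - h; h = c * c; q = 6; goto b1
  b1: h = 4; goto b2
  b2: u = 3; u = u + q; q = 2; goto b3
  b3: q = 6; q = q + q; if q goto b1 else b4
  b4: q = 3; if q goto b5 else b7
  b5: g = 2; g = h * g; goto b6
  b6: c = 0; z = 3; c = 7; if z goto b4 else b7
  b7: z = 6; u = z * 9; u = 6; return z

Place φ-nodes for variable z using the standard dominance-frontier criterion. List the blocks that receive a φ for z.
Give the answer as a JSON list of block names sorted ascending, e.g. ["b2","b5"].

Answer: ["b4", "b7"]

Analysis:
idom tree: b1←b0 b2←b1 b3←b2 b4←b3 b5←b4 b6←b5 b7←b4
Dom at joins:
  b1: preds {b0,b3}: {b0} ∩ {b0,b1,b2,b3} = {b0}; idom=b0
  b4: preds {b3,b6}: {b0,b1,b2,b3} ∩ {b0,b1,b2,b3,b4,b5,b6} = {b0,b1,b2,b3}; idom=b3
  b7: preds {b4,b6}: {b0,b1,b2,b3,b4} ∩ {b0,b1,b2,b3,b4,b5,b6} = {b0,b1,b2,b3,b4}; idom=b4

Frontier:
  b1←b0: walk · to b0
  b1←b3: walk b3→b2→b1 to b0
  b4←b3: walk · to b3
  b4←b6: walk b6→b5→b4 to b3
  b7←b4: walk · to b4
  b7←b6: walk b6→b5 to b4
  DF(b0)=∅
  DF(b1)={b1}
  DF(b2)={b1}
  DF(b3)={b1}
  DF(b4)={b4}
  DF(b5)={b4,b7}
  DF(b6)={b4,b7}
  DF(b7)=∅

φ for z: defs {b6,b7}
  DF⁺ = {b4,b7}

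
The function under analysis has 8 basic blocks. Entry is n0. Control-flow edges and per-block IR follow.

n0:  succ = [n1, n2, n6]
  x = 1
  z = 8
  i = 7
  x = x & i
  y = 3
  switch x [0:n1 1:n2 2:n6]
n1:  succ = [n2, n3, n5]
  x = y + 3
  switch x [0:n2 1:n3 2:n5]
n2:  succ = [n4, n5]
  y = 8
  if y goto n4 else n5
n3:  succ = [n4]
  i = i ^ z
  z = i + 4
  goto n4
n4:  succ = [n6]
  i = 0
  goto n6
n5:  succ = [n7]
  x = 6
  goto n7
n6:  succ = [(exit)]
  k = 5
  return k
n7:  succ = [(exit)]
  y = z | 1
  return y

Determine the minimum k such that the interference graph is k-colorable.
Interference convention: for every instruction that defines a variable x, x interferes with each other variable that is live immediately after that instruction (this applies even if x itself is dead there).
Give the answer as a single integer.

Block summaries:
  n0 def {i,x,y,z} use ∅
  n1 def {x} use {y}
  n2 def {y} use ∅
  n3 def {i,z} use {i,z}
  n4 def {i} use ∅
  n5 def {x} use ∅
  n6 def {k} use ∅
  n7 def {y} use {z}

Live sets:
  live n0: ∅→{i,y,z}
  live n1: {i,y,z}→{i,z}
  live n2: {z}→{z}
  live n3: {i,z}→∅
  live n4: ∅→∅
  live n5: {z}→{z}
  live n6: ∅→∅
  live n7: {z}→∅

Interfere edges:
  i — {x,y,z}
  k — ∅
  x — {i,y,z}
  y — {i,x,z}
  z — {i,x,y}

Chromatic number:
  clique {i,x,y,z} ⇒ need ≥ 4
  assign i→c0 k→c0 x→c1 y→c2 z→c3 — no edge inside a register ⇒ χ ≤ 4
  χ = 4

Answer: 4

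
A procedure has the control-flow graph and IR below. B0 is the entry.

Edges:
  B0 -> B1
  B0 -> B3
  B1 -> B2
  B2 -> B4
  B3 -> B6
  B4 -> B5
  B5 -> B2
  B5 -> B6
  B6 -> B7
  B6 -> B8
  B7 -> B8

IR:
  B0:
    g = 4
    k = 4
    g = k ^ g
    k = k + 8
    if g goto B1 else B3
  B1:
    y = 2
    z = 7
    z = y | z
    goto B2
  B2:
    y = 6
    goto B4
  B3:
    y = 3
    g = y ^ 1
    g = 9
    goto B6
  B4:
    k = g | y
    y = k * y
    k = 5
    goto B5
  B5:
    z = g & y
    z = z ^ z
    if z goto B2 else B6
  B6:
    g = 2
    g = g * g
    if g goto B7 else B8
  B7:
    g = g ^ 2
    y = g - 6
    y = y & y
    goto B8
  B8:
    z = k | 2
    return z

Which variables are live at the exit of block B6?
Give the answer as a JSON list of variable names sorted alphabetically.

Answer: ["g", "k"]

Derivation:
Per-block:
  B0: def={g,k} ue=∅
  B1: def={y,z} ue=∅
  B2: def={y} ue=∅
  B3: def={g,y} ue=∅
  B4: def={k,y} ue={g,y}
  B5: def={z} ue={g,y}
  B6: def={g} ue=∅
  B7: def={g,y} ue={g}
  B8: def={z} ue={k}

Liveness:
  B0 li=∅ lo={g,k}
  B1 li={g} lo={g}
  B2 li={g} lo={g,y}
  B3 li={k} lo={k}
  B4 li={g,y} lo={g,k,y}
  B5 li={g,k,y} lo={g,k}
  B6 li={k} lo={g,k}
  B7 li={g,k} lo={k}
  B8 li={k} lo=∅

live-out(B6) = ["g", "k"]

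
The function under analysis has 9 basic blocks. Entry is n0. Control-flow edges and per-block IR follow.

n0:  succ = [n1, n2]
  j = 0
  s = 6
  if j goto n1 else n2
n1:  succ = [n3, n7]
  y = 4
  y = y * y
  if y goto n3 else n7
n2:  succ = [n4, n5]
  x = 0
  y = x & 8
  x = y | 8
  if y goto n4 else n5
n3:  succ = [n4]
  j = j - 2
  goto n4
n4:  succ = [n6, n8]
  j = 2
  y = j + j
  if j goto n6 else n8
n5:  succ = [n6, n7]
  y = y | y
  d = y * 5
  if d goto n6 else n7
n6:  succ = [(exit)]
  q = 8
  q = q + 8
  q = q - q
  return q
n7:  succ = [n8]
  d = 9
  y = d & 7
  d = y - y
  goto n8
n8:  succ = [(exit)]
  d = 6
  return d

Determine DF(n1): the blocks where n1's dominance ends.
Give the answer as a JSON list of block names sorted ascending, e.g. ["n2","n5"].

idom tree: n1←n0 n2←n0 n3←n1 n4←n0 n5←n2 n6←n0 n7←n0 n8←n0
Dom∩ at merges:
  n4: preds {n2,n3}: {n0,n2} ∩ {n0,n1,n3} = {n0}; idom=n0
  n6: preds {n4,n5}: {n0,n4} ∩ {n0,n2,n5} = {n0}; idom=n0
  n7: preds {n1,n5}: {n0,n1} ∩ {n0,n2,n5} = {n0}; idom=n0
  n8: preds {n4,n7}: {n0,n4} ∩ {n0,n7} = {n0}; idom=n0

DF derivation:
  join n4 pred n2: n2 stop@n0
  join n4 pred n3: n3→n1 stop@n0
  join n6 pred n4: n4 stop@n0
  join n6 pred n5: n5→n2 stop@n0
  join n7 pred n1: n1 stop@n0
  join n7 pred n5: n5→n2 stop@n0
  join n8 pred n4: n4 stop@n0
  join n8 pred n7: n7 stop@n0
  DF(n0)=∅
  DF(n1)={n4,n7}
  DF(n2)={n4,n6,n7}
  DF(n3)={n4}
  DF(n4)={n6,n8}
  DF(n5)={n6,n7}
  DF(n6)=∅
  DF(n7)={n8}
  DF(n8)=∅

DF(n1) = ["n4", "n7"]

Answer: ["n4", "n7"]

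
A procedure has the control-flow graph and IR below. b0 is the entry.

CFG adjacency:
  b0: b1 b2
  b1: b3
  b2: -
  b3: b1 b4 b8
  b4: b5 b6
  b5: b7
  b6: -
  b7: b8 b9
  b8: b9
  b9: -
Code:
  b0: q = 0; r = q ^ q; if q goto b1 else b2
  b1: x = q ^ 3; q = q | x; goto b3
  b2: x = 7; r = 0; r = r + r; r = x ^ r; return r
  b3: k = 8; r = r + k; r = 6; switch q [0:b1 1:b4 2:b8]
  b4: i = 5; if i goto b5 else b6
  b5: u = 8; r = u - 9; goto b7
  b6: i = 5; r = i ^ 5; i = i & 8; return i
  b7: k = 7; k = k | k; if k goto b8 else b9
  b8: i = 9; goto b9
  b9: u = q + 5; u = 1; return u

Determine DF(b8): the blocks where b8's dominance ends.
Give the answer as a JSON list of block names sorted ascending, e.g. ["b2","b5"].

Answer: ["b9"]

Analysis:
idom tree: b1←b0 b2←b0 b3←b1 b4←b3 b5←b4 b6←b4 b7←b5 b8←b3 b9←b3
Dom∩ at merges:
  b1: preds {b0,b3}: {b0} ∩ {b0,b1,b3} = {b0}; idom=b0
  b8: preds {b3,b7}: {b0,b1,b3} ∩ {b0,b1,b3,b4,b5,b7} = {b0,b1,b3}; idom=b3
  b9: preds {b7,b8}: {b0,b1,b3,b4,b5,b7} ∩ {b0,b1,b3,b8} = {b0,b1,b3}; idom=b3

DF derivation:
  join b1 pred b0: · stop@b0
  join b1 pred b3: b3→b1 stop@b0
  join b8 pred b3: · stop@b3
  join b8 pred b7: b7→b5→b4 stop@b3
  join b9 pred b7: b7→b5→b4 stop@b3
  join b9 pred b8: b8 stop@b3
  DF(b0)=∅
  DF(b1)={b1}
  DF(b2)=∅
  DF(b3)={b1}
  DF(b4)={b8,b9}
  DF(b5)={b8,b9}
  DF(b6)=∅
  DF(b7)={b8,b9}
  DF(b8)={b9}
  DF(b9)=∅

DF(b8) = ["b9"]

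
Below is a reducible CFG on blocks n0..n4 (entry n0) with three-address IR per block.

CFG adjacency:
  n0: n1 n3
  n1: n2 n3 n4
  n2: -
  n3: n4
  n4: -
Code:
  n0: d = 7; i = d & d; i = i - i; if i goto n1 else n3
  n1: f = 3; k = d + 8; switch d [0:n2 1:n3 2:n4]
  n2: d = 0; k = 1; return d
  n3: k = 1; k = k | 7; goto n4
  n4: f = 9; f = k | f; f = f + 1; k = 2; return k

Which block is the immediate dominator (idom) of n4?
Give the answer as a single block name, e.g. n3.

idom tree: n1←n0 n2←n1 n3←n0 n4←n0
Dom at joins:
  n3: preds {n0,n1}: {n0} ∩ {n0,n1} = {n0}; idom=n0
  n4: preds {n1,n3}: {n0,n1} ∩ {n0,n3} = {n0}; idom=n0

idom(n4) = n0

Answer: n0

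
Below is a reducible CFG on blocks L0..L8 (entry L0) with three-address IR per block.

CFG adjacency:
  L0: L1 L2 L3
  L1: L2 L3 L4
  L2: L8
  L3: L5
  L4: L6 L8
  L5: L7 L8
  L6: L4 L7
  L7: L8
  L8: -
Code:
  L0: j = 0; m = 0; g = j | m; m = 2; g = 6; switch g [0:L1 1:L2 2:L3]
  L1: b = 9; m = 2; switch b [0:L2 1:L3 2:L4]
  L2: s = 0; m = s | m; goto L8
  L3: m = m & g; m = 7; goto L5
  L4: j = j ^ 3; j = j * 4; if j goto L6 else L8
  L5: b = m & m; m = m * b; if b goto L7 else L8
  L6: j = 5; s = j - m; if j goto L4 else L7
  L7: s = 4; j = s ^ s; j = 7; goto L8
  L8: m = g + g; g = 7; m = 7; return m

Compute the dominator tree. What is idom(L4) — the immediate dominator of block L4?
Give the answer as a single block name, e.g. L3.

Answer: L1

Derivation:
idom tree: L1←L0 L2←L0 L3←L0 L4←L1 L5←L3 L6←L4 L7←L0 L8←L0
Join-block Dom:
  L2: preds {L0,L1}: {L0} ∩ {L0,L1} = {L0}; idom=L0
  L3: preds {L0,L1}: {L0} ∩ {L0,L1} = {L0}; idom=L0
  L4: preds {L1,L6}: {L0,L1} ∩ {L0,L1,L4,L6} = {L0,L1}; idom=L1
  L7: preds {L5,L6}: {L0,L3,L5} ∩ {L0,L1,L4,L6} = {L0}; idom=L0
  L8: preds {L2,L4,L5,L7}: {L0,L2} ∩ {L0,L1,L4} ∩ {L0,L3,L5} ∩ {L0,L7} = {L0}; idom=L0

idom(L4) = L1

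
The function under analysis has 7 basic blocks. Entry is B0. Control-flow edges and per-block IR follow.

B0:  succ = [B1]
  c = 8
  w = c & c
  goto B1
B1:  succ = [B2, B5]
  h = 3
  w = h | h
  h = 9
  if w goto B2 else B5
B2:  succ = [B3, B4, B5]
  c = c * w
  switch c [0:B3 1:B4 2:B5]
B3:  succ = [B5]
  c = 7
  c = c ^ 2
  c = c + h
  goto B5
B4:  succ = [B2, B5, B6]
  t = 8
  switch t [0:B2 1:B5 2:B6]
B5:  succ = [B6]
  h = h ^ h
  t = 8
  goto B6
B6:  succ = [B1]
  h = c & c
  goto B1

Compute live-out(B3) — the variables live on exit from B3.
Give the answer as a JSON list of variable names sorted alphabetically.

def/use:
  B0: {c,w} / ∅
  B1: {h,w} / ∅
  B2: {c} / {c,w}
  B3: {c} / {h}
  B4: {t} / ∅
  B5: {h,t} / {h}
  B6: {h} / {c}

Backward fixpoint:
  B0: in=∅ out={c}
  B1: in={c} out={c,h,w}
  B2: in={c,h,w} out={c,h,w}
  B3: in={h} out={c,h}
  B4: in={c,h,w} out={c,h,w}
  B5: in={c,h} out={c}
  B6: in={c} out={c}

live-out(B3) = ["c", "h"]

Answer: ["c", "h"]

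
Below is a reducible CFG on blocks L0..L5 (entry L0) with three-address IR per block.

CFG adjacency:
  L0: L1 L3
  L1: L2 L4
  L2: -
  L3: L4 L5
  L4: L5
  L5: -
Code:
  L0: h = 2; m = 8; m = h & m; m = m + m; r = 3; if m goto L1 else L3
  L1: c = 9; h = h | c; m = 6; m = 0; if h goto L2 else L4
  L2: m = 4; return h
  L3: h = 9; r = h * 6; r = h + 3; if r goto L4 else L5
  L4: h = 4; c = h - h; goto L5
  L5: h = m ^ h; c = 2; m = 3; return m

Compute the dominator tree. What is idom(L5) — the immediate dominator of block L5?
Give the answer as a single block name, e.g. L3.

Answer: L0

Working:
idom tree: L1←L0 L2←L1 L3←L0 L4←L0 L5←L0
Join-block Dom:
  L4: preds {L1,L3}: {L0,L1} ∩ {L0,L3} = {L0}; idom=L0
  L5: preds {L3,L4}: {L0,L3} ∩ {L0,L4} = {L0}; idom=L0

idom(L5) = L0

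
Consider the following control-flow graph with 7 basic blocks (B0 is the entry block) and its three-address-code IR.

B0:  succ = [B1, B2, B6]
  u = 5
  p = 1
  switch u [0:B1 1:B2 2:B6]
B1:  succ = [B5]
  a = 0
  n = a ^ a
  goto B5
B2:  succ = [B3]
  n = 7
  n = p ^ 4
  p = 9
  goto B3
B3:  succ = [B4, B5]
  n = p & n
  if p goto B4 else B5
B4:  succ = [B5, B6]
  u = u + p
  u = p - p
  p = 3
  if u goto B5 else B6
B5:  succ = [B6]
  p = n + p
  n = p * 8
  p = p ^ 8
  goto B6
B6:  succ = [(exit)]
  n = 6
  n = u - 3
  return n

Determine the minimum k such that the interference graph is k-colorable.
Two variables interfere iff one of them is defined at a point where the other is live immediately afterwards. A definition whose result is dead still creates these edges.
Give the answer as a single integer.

Per-block:
  B0: def={p,u} ue=∅
  B1: def={a,n} ue=∅
  B2: def={n,p} ue={p}
  B3: def={n} ue={n,p}
  B4: def={p,u} ue={p,u}
  B5: def={n,p} ue={n,p}
  B6: def={n} ue={u}

Liveness:
  live B0: ∅→{p,u}
  live B1: {p,u}→{n,p,u}
  live B2: {p,u}→{n,p,u}
  live B3: {n,p,u}→{n,p,u}
  live B4: {n,p,u}→{n,p,u}
  live B5: {n,p,u}→{u}
  live B6: {u}→∅

Interfere edges:
  a↔{p,u}
  n↔{p,u}
  p↔{a,n,u}
  u↔{a,n,p}

Registers:
  {a,p,u} pairwise interfere (3-clique) ⇒ χ ≥ 3
  3-colouring: R0={p}  R1={u}  R2={a,n}
  χ = 3

Answer: 3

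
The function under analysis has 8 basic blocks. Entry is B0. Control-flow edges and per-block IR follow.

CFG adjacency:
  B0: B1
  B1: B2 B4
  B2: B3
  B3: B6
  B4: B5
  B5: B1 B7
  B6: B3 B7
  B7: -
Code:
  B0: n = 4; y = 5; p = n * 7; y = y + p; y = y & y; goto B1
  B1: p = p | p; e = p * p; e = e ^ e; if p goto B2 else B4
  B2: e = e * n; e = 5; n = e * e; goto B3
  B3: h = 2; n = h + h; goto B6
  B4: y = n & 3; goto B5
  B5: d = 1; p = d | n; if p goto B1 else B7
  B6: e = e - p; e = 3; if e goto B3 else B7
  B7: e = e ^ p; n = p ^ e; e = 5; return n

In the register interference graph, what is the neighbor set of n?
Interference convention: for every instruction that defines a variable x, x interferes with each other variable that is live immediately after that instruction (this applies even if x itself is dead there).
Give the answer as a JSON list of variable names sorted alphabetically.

Per-block:
  B0 def {n,p,y} use ∅
  B1 def {e,p} use {p}
  B2 def {e,n} use {e,n}
  B3 def {h,n} use ∅
  B4 def {y} use {n}
  B5 def {d,p} use {n}
  B6 def {e} use {e,p}
  B7 def {e,n} use {e,p}

Live sets:
  live B0: ∅→{n,p}
  live B1: {n,p}→{e,n,p}
  live B2: {e,n,p}→{e,p}
  live B3: {e,p}→{e,p}
  live B4: {e,n}→{e,n}
  live B5: {e,n}→{e,n,p}
  live B6: {e,p}→{e,p}
  live B7: {e,p}→∅

Interference:
  d: {e,n}
  e: {d,h,n,p,y}
  h: {e,p}
  n: {d,e,p,y}
  p: {e,h,n,y}
  y: {e,n,p}

N(n) = ["d", "e", "p", "y"]

Answer: ["d", "e", "p", "y"]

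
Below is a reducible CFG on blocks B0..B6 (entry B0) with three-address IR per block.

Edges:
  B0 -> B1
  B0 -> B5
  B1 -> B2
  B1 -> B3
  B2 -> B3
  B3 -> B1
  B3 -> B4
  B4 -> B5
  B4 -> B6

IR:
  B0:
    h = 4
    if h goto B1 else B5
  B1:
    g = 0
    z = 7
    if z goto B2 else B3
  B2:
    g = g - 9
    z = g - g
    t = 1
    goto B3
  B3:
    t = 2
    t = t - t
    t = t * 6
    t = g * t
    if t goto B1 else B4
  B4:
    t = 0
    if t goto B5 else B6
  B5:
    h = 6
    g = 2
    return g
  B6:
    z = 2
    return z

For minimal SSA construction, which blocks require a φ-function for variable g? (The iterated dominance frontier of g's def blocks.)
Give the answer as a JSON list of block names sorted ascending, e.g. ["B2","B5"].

Answer: ["B1", "B3", "B5"]

Working:
idom tree: B1←B0 B2←B1 B3←B1 B4←B3 B5←B0 B6←B4
Dom at joins:
  B1: preds {B0,B3}: {B0} ∩ {B0,B1,B3} = {B0}; idom=B0
  B3: preds {B1,B2}: {B0,B1} ∩ {B0,B1,B2} = {B0,B1}; idom=B1
  B5: preds {B0,B4}: {B0} ∩ {B0,B1,B3,B4} = {B0}; idom=B0

DF derivation:
  B1←B0: walk · to B0
  B1←B3: walk B3→B1 to B0
  B3←B1: walk · to B1
  B3←B2: walk B2 to B1
  B5←B0: walk · to B0
  B5←B4: walk B4→B3→B1 to B0
  B0 → ∅
  B1 → {B1,B5}
  B2 → {B3}
  B3 → {B1,B5}
  B4 → {B5}
  B5 → ∅
  B6 → ∅

φ for g: defs {B1,B2,B5}
  DF⁺ = {B1,B3,B5}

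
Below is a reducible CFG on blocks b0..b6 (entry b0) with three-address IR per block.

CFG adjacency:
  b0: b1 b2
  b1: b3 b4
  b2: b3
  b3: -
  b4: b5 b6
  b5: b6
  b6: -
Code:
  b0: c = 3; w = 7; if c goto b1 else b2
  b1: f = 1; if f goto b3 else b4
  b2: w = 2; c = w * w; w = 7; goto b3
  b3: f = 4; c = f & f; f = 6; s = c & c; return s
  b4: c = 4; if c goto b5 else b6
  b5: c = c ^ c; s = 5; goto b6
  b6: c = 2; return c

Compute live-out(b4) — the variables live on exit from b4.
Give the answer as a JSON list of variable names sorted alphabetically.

Per-block:
  b0: {c,w} / ∅
  b1: {f} / ∅
  b2: {c,w} / ∅
  b3: {c,f,s} / ∅
  b4: {c} / ∅
  b5: {c,s} / {c}
  b6: {c} / ∅

Backward fixpoint:
  live b0: ∅→∅
  live b1: ∅→∅
  live b2: ∅→∅
  live b3: ∅→∅
  live b4: ∅→{c}
  live b5: {c}→∅
  live b6: ∅→∅

live-out(b4) = ["c"]

Answer: ["c"]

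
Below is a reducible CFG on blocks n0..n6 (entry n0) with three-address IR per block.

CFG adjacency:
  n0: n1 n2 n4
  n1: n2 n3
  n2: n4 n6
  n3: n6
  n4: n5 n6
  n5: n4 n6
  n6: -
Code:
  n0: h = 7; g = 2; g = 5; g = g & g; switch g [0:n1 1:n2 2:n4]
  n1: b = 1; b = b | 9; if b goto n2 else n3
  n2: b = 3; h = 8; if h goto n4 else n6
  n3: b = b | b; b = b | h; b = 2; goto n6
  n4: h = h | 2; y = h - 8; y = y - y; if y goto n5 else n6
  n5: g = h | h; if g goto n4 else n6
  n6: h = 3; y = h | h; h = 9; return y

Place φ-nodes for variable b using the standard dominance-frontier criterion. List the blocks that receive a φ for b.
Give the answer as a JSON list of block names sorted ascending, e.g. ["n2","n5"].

Answer: ["n2", "n4", "n6"]

Working:
idom tree: n1←n0 n2←n0 n3←n1 n4←n0 n5←n4 n6←n0
Join-block Dom:
  n2: preds {n0,n1}: {n0} ∩ {n0,n1} = {n0}; idom=n0
  n4: preds {n0,n2,n5}: {n0} ∩ {n0,n2} ∩ {n0,n4,n5} = {n0}; idom=n0
  n6: preds {n2,n3,n4,n5}: {n0,n2} ∩ {n0,n1,n3} ∩ {n0,n4} ∩ {n0,n4,n5} = {n0}; idom=n0

Frontier:
  n2←n0: walk · to n0
  n2←n1: walk n1 to n0
  n4←n0: walk · to n0
  n4←n2: walk n2 to n0
  n4←n5: walk n5→n4 to n0
  n6←n2: walk n2 to n0
  n6←n3: walk n3→n1 to n0
  n6←n4: walk n4 to n0
  n6←n5: walk n5→n4 to n0
  DF(n0)=∅
  DF(n1)={n2,n6}
  DF(n2)={n4,n6}
  DF(n3)={n6}
  DF(n4)={n4,n6}
  DF(n5)={n4,n6}
  DF(n6)=∅

φ for b: defs {n1,n2,n3}
  DF⁺ = {n2,n4,n6}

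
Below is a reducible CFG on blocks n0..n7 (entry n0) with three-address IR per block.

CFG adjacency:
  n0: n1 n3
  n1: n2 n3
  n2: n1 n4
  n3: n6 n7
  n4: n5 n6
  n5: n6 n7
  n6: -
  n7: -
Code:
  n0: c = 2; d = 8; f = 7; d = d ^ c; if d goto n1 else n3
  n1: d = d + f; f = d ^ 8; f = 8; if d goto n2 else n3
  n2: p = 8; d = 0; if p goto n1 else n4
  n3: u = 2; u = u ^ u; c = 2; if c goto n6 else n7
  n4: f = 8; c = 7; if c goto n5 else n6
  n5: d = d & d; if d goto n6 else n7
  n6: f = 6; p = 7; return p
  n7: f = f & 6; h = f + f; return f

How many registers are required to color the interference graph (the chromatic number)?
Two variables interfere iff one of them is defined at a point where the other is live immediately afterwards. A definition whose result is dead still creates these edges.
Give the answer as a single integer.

Answer: 3

Analysis:
Block summaries:
  n0 def {c,d,f} use ∅
  n1 def {d,f} use {d,f}
  n2 def {d,p} use ∅
  n3 def {c,u} use ∅
  n4 def {c,f} use ∅
  n5 def {d} use {d}
  n6 def {f,p} use ∅
  n7 def {f,h} use {f}

Liveness:
  n0: in=∅ out={d,f}
  n1: in={d,f} out={f}
  n2: in={f} out={d,f}
  n3: in={f} out={f}
  n4: in={d} out={d,f}
  n5: in={d,f} out={f}
  n6: in=∅ out=∅
  n7: in={f} out=∅

Conflict graph:
  c↔{d,f}
  d↔{c,f,p}
  f↔{c,d,h,p,u}
  h↔{f}
  p↔{d,f}
  u↔{f}

Chromatic number:
  {c,d,f} pairwise interfere (3-clique) ⇒ χ ≥ 3
  3-colouring: R0={f}  R1={d,h,u}  R2={c,p}
  χ = 3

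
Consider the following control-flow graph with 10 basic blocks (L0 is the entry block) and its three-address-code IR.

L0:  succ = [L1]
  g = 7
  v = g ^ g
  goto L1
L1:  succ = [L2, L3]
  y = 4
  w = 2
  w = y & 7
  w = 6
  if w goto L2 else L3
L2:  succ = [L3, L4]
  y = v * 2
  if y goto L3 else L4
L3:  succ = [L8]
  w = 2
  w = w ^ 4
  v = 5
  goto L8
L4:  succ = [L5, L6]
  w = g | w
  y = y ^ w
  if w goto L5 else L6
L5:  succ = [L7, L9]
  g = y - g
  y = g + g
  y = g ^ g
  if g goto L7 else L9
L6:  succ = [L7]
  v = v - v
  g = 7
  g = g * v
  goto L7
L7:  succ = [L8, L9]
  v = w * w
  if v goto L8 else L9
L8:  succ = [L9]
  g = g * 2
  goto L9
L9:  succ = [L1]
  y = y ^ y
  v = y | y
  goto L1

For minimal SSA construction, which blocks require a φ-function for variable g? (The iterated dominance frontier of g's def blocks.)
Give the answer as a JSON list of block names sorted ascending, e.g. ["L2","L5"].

Answer: ["L1", "L7", "L8", "L9"]

Analysis:
idom tree: L1←L0 L2←L1 L3←L1 L4←L2 L5←L4 L6←L4 L7←L4 L8←L1 L9←L1
Dom∩ at merges:
  L1: preds {L0,L9}: {L0} ∩ {L0,L1,L9} = {L0}; idom=L0
  L3: preds {L1,L2}: {L0,L1} ∩ {L0,L1,L2} = {L0,L1}; idom=L1
  L7: preds {L5,L6}: {L0,L1,L2,L4,L5} ∩ {L0,L1,L2,L4,L6} = {L0,L1,L2,L4}; idom=L4
  L8: preds {L3,L7}: {L0,L1,L3} ∩ {L0,L1,L2,L4,L7} = {L0,L1}; idom=L1
  L9: preds {L5,L7,L8}: {L0,L1,L2,L4,L5} ∩ {L0,L1,L2,L4,L7} ∩ {L0,L1,L8} = {L0,L1}; idom=L1

Frontier:
  join L1 pred L0: · stop@L0
  join L1 pred L9: L9→L1 stop@L0
  join L3 pred L1: · stop@L1
  join L3 pred L2: L2 stop@L1
  join L7 pred L5: L5 stop@L4
  join L7 pred L6: L6 stop@L4
  join L8 pred L3: L3 stop@L1
  join L8 pred L7: L7→L4→L2 stop@L1
  join L9 pred L5: L5→L4→L2 stop@L1
  join L9 pred L7: L7→L4→L2 stop@L1
  join L9 pred L8: L8 stop@L1
  L0: DF=∅
  L1: DF={L1}
  L2: DF={L3,L8,L9}
  L3: DF={L8}
  L4: DF={L8,L9}
  L5: DF={L7,L9}
  L6: DF={L7}
  L7: DF={L8,L9}
  L8: DF={L9}
  L9: DF={L1}

φ for g: defs {L0,L5,L6,L8}
  DF⁺ = {L1,L7,L8,L9}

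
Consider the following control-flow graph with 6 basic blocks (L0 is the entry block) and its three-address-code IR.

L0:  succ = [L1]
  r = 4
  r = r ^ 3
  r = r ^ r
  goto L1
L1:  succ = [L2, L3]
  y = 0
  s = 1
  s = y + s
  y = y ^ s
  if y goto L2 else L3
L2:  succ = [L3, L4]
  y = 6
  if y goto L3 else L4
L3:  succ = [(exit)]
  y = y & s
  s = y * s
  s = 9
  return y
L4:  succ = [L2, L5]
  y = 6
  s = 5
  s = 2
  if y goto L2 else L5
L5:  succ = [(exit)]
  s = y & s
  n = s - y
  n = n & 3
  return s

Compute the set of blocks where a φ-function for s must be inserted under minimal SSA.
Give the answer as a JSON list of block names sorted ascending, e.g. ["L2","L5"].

Answer: ["L2", "L3"]

Working:
idom tree: L1←L0 L2←L1 L3←L1 L4←L2 L5←L4
Join-block Dom:
  L2: preds {L1,L4}: {L0,L1} ∩ {L0,L1,L2,L4} = {L0,L1}; idom=L1
  L3: preds {L1,L2}: {L0,L1} ∩ {L0,L1,L2} = {L0,L1}; idom=L1

DF derivation:
  join L2 pred L1: · stop@L1
  join L2 pred L4: L4→L2 stop@L1
  join L3 pred L1: · stop@L1
  join L3 pred L2: L2 stop@L1
  DF(L0)=∅
  DF(L1)=∅
  DF(L2)={L2,L3}
  DF(L3)=∅
  DF(L4)={L2}
  DF(L5)=∅

φ for s: defs {L1,L3,L4,L5}
  DF⁺ = {L2,L3}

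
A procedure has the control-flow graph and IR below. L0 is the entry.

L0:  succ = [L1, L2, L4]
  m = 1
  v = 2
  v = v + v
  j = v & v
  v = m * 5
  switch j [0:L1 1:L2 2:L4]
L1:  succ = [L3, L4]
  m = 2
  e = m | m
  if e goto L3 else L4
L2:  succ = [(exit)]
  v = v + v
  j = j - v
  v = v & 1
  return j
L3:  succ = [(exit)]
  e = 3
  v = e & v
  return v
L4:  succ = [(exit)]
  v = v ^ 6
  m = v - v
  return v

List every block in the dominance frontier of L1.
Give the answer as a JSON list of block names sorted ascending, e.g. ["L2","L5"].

idom tree: L1←L0 L2←L0 L3←L1 L4←L0
Dom∩ at merges:
  L4: preds {L0,L1}: {L0} ∩ {L0,L1} = {L0}; idom=L0

Frontier:
  L4←L0: walk · to L0
  L4←L1: walk L1 to L0
  L0 → ∅
  L1 → {L4}
  L2 → ∅
  L3 → ∅
  L4 → ∅

DF(L1) = ["L4"]

Answer: ["L4"]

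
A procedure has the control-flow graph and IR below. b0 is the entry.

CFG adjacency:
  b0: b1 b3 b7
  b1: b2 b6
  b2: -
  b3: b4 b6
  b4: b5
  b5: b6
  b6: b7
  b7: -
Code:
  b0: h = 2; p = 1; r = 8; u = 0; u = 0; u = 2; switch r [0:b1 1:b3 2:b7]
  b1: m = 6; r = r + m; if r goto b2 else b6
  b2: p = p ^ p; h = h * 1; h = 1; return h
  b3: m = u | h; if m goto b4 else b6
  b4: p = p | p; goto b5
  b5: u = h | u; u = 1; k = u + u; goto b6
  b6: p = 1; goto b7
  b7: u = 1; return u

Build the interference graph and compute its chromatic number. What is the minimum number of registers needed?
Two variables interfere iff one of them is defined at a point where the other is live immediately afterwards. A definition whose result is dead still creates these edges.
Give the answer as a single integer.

def/use:
  b0: def={h,p,r,u} ue=∅
  b1: def={m,r} ue={r}
  b2: def={h,p} ue={h,p}
  b3: def={m} ue={h,u}
  b4: def={p} ue={p}
  b5: def={k,u} ue={h,u}
  b6: def={p} ue=∅
  b7: def={u} ue=∅

Backward fixpoint:
  b0: in=∅ out={h,p,r,u}
  b1: in={h,p,r} out={h,p}
  b2: in={h,p} out=∅
  b3: in={h,p,u} out={h,p,u}
  b4: in={h,p,u} out={h,u}
  b5: in={h,u} out=∅
  b6: in=∅ out=∅
  b7: in=∅ out=∅

Interference:
  h — {m,p,r,u}
  k — ∅
  m — {h,p,r,u}
  p — {h,m,r,u}
  r — {h,m,p,u}
  u — {h,m,p,r}

Registers:
  {h,m,p,r,u} pairwise interfere (5-clique) ⇒ χ ≥ 5
  assign h→r0 k→r0 m→r1 p→r2 r→r3 u→r4 — no edge inside a register ⇒ χ ≤ 5
  χ = 5

Answer: 5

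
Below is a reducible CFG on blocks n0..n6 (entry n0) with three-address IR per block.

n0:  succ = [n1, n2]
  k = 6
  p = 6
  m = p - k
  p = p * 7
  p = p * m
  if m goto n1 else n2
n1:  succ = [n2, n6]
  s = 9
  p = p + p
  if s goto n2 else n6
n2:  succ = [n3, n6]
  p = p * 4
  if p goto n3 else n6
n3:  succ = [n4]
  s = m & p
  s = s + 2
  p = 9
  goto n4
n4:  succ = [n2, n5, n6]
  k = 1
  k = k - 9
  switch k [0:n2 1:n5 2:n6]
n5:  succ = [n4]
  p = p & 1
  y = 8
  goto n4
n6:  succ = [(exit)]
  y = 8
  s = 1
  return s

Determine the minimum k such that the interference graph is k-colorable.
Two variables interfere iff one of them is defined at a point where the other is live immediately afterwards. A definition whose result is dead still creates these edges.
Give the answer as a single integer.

Answer: 3

Analysis:
Block summaries:
  n0: def={k,m,p} ue=∅
  n1: def={p,s} ue={p}
  n2: def={p} ue={p}
  n3: def={p,s} ue={m,p}
  n4: def={k} ue=∅
  n5: def={p,y} ue={p}
  n6: def={s,y} ue=∅

Backward fixpoint:
  n0: in=∅ out={m,p}
  n1: in={m,p} out={m,p}
  n2: in={m,p} out={m,p}
  n3: in={m,p} out={m,p}
  n4: in={m,p} out={m,p}
  n5: in={m,p} out={m,p}
  n6: in=∅ out=∅

Interference:
  k: {m,p}
  m: {k,p,s,y}
  p: {k,m,s,y}
  s: {m,p}
  y: {m,p}

Chromatic number:
  clique {k,m,p} ⇒ need ≥ 3
  assign k→c2 m→c0 p→c1 s→c2 y→c2 — no edge inside a register ⇒ χ ≤ 3
  χ = 3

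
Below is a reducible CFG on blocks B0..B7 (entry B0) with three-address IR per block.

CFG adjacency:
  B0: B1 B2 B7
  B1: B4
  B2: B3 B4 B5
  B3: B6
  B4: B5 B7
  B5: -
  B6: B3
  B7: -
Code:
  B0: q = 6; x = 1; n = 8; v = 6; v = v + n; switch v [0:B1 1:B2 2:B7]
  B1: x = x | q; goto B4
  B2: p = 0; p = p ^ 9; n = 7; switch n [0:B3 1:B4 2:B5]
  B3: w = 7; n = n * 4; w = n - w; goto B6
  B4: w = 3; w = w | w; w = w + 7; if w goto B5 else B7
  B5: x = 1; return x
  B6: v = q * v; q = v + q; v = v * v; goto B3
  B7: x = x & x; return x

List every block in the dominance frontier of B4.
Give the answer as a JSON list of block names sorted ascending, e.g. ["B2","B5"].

Answer: ["B5", "B7"]

Working:
idom tree: B1←B0 B2←B0 B3←B2 B4←B0 B5←B0 B6←B3 B7←B0
Join-block Dom:
  B3: preds {B2,B6}: {B0,B2} ∩ {B0,B2,B3,B6} = {B0,B2}; idom=B2
  B4: preds {B1,B2}: {B0,B1} ∩ {B0,B2} = {B0}; idom=B0
  B5: preds {B2,B4}: {B0,B2} ∩ {B0,B4} = {B0}; idom=B0
  B7: preds {B0,B4}: {B0} ∩ {B0,B4} = {B0}; idom=B0

DF derivation:
  B3←B2: walk · to B2
  B3←B6: walk B6→B3 to B2
  B4←B1: walk B1 to B0
  B4←B2: walk B2 to B0
  B5←B2: walk B2 to B0
  B5←B4: walk B4 to B0
  B7←B0: walk · to B0
  B7←B4: walk B4 to B0
  B0 → ∅
  B1 → {B4}
  B2 → {B4,B5}
  B3 → {B3}
  B4 → {B5,B7}
  B5 → ∅
  B6 → {B3}
  B7 → ∅

DF(B4) = ["B5", "B7"]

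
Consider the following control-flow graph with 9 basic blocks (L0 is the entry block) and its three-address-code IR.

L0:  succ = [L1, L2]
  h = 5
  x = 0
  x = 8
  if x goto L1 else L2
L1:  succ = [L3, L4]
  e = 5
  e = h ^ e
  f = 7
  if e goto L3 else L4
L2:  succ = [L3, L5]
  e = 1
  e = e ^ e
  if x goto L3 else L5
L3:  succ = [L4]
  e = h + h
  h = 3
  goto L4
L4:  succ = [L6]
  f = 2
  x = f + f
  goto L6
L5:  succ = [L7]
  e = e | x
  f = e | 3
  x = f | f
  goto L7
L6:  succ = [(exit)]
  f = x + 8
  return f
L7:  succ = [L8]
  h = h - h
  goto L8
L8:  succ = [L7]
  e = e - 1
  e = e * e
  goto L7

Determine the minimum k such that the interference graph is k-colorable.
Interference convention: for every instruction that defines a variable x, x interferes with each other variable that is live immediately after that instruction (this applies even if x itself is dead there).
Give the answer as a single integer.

Block summaries:
  L0: def={h,x} ue=∅
  L1: def={e,f} ue={h}
  L2: def={e} ue={x}
  L3: def={e,h} ue={h}
  L4: def={f,x} ue=∅
  L5: def={e,f,x} ue={e,x}
  L6: def={f} ue={x}
  L7: def={h} ue={h}
  L8: def={e} ue={e}

Live sets:
  L0 li=∅ lo={h,x}
  L1 li={h} lo={h}
  L2 li={h,x} lo={e,h,x}
  L3 li={h} lo=∅
  L4 li=∅ lo={x}
  L5 li={e,h,x} lo={e,h}
  L6 li={x} lo=∅
  L7 li={e,h} lo={e,h}
  L8 li={e,h} lo={e,h}

Interfere edges:
  e: {f,h,x}
  f: {e,h}
  h: {e,f,x}
  x: {e,h}

Chromatic number:
  clique {e,f,h} ⇒ need ≥ 3
  assign e→r0 f→r2 h→r1 x→r2 — no edge inside a register ⇒ χ ≤ 3
  χ = 3

Answer: 3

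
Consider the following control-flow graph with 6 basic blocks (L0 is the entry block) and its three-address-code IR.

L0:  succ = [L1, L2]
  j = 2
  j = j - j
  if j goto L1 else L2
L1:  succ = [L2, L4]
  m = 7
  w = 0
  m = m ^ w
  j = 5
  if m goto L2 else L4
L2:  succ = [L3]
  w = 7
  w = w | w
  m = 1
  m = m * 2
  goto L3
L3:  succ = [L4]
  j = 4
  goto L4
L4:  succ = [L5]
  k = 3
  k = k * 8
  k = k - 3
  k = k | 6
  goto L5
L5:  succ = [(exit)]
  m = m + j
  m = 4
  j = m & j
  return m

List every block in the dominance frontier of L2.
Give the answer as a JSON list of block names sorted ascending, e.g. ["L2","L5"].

idom tree: L1←L0 L2←L0 L3←L2 L4←L0 L5←L4
Join-block Dom:
  L2: preds {L0,L1}: {L0} ∩ {L0,L1} = {L0}; idom=L0
  L4: preds {L1,L3}: {L0,L1} ∩ {L0,L2,L3} = {L0}; idom=L0

DF derivation:
  join L2 pred L0: · stop@L0
  join L2 pred L1: L1 stop@L0
  join L4 pred L1: L1 stop@L0
  join L4 pred L3: L3→L2 stop@L0
  L0 → ∅
  L1 → {L2,L4}
  L2 → {L4}
  L3 → {L4}
  L4 → ∅
  L5 → ∅

DF(L2) = ["L4"]

Answer: ["L4"]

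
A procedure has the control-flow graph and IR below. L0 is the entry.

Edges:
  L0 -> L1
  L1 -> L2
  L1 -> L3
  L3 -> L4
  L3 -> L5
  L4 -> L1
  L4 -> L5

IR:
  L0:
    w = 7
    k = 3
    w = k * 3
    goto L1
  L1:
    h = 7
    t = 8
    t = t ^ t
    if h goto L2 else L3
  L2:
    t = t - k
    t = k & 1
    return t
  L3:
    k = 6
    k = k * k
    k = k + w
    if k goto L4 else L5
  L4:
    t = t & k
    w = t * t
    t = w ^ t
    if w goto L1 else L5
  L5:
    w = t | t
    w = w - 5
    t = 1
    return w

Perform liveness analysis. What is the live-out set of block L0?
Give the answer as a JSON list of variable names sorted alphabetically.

Per-block:
  L0: def={k,w} ue=∅
  L1: def={h,t} ue=∅
  L2: def={t} ue={k,t}
  L3: def={k} ue={w}
  L4: def={t,w} ue={k,t}
  L5: def={t,w} ue={t}

Live sets:
  L0 li=∅ lo={k,w}
  L1 li={k,w} lo={k,t,w}
  L2 li={k,t} lo=∅
  L3 li={t,w} lo={k,t}
  L4 li={k,t} lo={k,t,w}
  L5 li={t} lo=∅

live-out(L0) = ["k", "w"]

Answer: ["k", "w"]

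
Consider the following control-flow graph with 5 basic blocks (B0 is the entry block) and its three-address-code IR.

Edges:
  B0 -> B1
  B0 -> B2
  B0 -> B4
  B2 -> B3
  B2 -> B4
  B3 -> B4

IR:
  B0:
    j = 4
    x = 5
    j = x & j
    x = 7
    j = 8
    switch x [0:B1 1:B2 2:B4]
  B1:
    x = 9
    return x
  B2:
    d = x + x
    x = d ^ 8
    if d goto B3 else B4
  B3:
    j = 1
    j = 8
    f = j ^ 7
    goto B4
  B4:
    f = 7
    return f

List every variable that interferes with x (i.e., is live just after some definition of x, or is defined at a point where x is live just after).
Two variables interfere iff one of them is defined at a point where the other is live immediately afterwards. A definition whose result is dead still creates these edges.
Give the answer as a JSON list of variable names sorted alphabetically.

Answer: ["d", "j"]

Working:
Per-block:
  B0 def {j,x} use ∅
  B1 def {x} use ∅
  B2 def {d,x} use {x}
  B3 def {f,j} use ∅
  B4 def {f} use ∅

Live sets:
  live B0: ∅→{x}
  live B1: ∅→∅
  live B2: {x}→∅
  live B3: ∅→∅
  live B4: ∅→∅

Conflict graph:
  d — {x}
  f — ∅
  j — {x}
  x — {d,j}

N(x) = ["d", "j"]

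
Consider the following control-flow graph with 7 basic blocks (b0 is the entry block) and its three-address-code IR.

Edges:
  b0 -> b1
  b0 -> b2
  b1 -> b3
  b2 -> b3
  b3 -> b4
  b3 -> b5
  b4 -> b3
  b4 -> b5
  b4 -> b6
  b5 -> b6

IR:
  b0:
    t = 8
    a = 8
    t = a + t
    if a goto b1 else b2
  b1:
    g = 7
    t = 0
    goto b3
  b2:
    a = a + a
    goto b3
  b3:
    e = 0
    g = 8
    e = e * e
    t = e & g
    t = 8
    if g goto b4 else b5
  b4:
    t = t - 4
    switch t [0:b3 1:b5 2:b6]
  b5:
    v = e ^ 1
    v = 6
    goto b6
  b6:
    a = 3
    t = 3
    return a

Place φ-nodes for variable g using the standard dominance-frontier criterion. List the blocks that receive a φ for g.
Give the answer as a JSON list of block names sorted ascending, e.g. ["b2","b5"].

idom tree: b1←b0 b2←b0 b3←b0 b4←b3 b5←b3 b6←b3
Join-block Dom:
  b3: preds {b1,b2,b4}: {b0,b1} ∩ {b0,b2} ∩ {b0,b3,b4} = {b0}; idom=b0
  b5: preds {b3,b4}: {b0,b3} ∩ {b0,b3,b4} = {b0,b3}; idom=b3
  b6: preds {b4,b5}: {b0,b3,b4} ∩ {b0,b3,b5} = {b0,b3}; idom=b3

DF walk-up:
  b3←b1: walk b1 to b0
  b3←b2: walk b2 to b0
  b3←b4: walk b4→b3 to b0
  b5←b3: walk · to b3
  b5←b4: walk b4 to b3
  b6←b4: walk b4 to b3
  b6←b5: walk b5 to b3
  DF(b0)=∅
  DF(b1)={b3}
  DF(b2)={b3}
  DF(b3)={b3}
  DF(b4)={b3,b5,b6}
  DF(b5)={b6}
  DF(b6)=∅

φ for g: defs {b1,b3}
  DF⁺ = {b3}

Answer: ["b3"]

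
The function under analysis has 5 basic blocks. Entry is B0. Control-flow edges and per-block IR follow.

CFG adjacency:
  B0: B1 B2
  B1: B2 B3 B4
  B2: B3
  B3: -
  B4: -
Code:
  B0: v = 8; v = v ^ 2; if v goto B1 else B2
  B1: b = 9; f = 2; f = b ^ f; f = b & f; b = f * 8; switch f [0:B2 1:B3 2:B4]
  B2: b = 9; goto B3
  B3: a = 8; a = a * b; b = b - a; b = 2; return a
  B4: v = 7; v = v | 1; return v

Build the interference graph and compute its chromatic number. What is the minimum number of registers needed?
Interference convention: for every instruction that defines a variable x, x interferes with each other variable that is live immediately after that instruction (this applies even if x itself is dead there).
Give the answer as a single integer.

Block summaries:
  B0 def {v} use ∅
  B1 def {b,f} use ∅
  B2 def {b} use ∅
  B3 def {a,b} use {b}
  B4 def {v} use ∅

Live sets:
  B0: in=∅ out=∅
  B1: in=∅ out={b}
  B2: in=∅ out={b}
  B3: in={b} out=∅
  B4: in=∅ out=∅

Interference:
  a — {b}
  b — {a,f}
  f — {b}
  v — ∅

Chromatic number:
  lower bound: {a,b} mutually conflict ⇒ χ ≥ 2
  assign a→r1 b→r0 f→r1 v→r0 — no edge inside a register ⇒ χ ≤ 2
  χ = 2

Answer: 2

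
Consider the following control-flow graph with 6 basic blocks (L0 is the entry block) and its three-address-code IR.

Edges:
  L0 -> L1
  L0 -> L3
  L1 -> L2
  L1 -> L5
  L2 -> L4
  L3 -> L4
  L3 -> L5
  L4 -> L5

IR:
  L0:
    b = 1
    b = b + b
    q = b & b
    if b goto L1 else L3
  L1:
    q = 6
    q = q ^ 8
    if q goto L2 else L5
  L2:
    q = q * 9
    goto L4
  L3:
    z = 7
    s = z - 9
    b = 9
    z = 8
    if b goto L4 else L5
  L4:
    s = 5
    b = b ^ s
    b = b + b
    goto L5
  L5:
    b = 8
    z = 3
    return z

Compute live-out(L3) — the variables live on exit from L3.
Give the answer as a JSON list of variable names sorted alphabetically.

Answer: ["b"]

Working:
def/use:
  L0: def={b,q} ue=∅
  L1: def={q} ue=∅
  L2: def={q} ue={q}
  L3: def={b,s,z} ue=∅
  L4: def={b,s} ue={b}
  L5: def={b,z} ue=∅

Liveness:
  live L0: ∅→{b}
  live L1: {b}→{b,q}
  live L2: {b,q}→{b}
  live L3: ∅→{b}
  live L4: {b}→∅
  live L5: ∅→∅

live-out(L3) = ["b"]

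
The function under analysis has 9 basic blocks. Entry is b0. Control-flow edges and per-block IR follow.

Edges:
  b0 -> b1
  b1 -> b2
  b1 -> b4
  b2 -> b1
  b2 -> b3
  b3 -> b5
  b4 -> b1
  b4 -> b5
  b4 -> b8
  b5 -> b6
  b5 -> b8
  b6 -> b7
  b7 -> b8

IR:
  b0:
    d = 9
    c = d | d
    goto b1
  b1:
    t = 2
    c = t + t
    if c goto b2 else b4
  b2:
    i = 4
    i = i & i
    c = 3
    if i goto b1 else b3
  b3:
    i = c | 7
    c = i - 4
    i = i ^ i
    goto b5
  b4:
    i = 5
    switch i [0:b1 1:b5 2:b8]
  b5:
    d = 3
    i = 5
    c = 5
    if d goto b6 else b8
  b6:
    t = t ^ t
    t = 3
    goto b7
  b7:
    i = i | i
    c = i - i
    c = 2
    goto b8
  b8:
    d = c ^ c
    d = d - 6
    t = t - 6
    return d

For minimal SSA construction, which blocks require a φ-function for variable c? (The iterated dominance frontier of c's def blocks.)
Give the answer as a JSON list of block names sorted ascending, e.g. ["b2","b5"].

idom tree: b1←b0 b2←b1 b3←b2 b4←b1 b5←b1 b6←b5 b7←b6 b8←b1
Dom∩ at merges:
  b1: preds {b0,b2,b4}: {b0} ∩ {b0,b1,b2} ∩ {b0,b1,b4} = {b0}; idom=b0
  b5: preds {b3,b4}: {b0,b1,b2,b3} ∩ {b0,b1,b4} = {b0,b1}; idom=b1
  b8: preds {b4,b5,b7}: {b0,b1,b4} ∩ {b0,b1,b5} ∩ {b0,b1,b5,b6,b7} = {b0,b1}; idom=b1

Frontier:
  b1←b0: walk · to b0
  b1←b2: walk b2→b1 to b0
  b1←b4: walk b4→b1 to b0
  b5←b3: walk b3→b2 to b1
  b5←b4: walk b4 to b1
  b8←b4: walk b4 to b1
  b8←b5: walk b5 to b1
  b8←b7: walk b7→b6→b5 to b1
  DF(b0)=∅
  DF(b1)={b1}
  DF(b2)={b1,b5}
  DF(b3)={b5}
  DF(b4)={b1,b5,b8}
  DF(b5)={b8}
  DF(b6)={b8}
  DF(b7)={b8}
  DF(b8)=∅

φ for c: defs {b0,b1,b2,b3,b5,b7}
  DF⁺ = {b1,b5,b8}

Answer: ["b1", "b5", "b8"]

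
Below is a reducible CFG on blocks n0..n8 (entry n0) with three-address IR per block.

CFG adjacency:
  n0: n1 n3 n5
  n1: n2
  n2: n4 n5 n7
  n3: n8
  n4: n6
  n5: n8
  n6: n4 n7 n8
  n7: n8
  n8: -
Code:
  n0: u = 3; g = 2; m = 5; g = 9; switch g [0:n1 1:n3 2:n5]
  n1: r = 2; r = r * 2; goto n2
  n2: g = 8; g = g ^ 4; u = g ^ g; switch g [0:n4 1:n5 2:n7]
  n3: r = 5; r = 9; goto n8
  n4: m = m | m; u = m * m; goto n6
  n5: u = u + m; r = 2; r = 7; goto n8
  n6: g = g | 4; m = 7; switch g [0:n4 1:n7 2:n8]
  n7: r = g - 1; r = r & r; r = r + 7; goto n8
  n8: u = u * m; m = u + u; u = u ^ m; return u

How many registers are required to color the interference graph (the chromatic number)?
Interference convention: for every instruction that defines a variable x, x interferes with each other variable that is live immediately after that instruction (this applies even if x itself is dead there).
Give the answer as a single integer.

Answer: 3

Working:
Block summaries:
  n0: def={g,m,u} ue=∅
  n1: def={r} ue=∅
  n2: def={g,u} ue=∅
  n3: def={r} ue=∅
  n4: def={m,u} ue={m}
  n5: def={r,u} ue={m,u}
  n6: def={g,m} ue={g}
  n7: def={r} ue={g}
  n8: def={m,u} ue={m,u}

Live sets:
  n0 li=∅ lo={m,u}
  n1 li={m} lo={m}
  n2 li={m} lo={g,m,u}
  n3 li={m,u} lo={m,u}
  n4 li={g,m} lo={g,u}
  n5 li={m,u} lo={m,u}
  n6 li={g,u} lo={g,m,u}
  n7 li={g,m,u} lo={m,u}
  n8 li={m,u} lo=∅

Conflict graph:
  g: {m,u}
  m: {g,r,u}
  r: {m,u}
  u: {g,m,r}

Chromatic number:
  lower bound: {g,m,u} mutually conflict ⇒ χ ≥ 3
  assign g→R2 m→R0 r→R2 u→R1 — no edge inside a register ⇒ χ ≤ 3
  χ = 3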